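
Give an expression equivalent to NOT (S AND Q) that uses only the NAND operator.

(((S NAND Q) NAND (S NAND Q)) NAND ((S NAND Q) NAND (S NAND Q)))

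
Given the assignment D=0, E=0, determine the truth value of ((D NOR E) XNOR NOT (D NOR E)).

Substituting: ((0 NOR 0) XNOR NOT (0 NOR 0))
= 0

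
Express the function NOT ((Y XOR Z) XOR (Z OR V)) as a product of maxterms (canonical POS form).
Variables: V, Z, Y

ΠM(1, 3, 4, 7) = (V OR Z OR NOT Y) AND (V OR NOT Z OR NOT Y) AND (NOT V OR Z OR Y) AND (NOT V OR NOT Z OR NOT Y)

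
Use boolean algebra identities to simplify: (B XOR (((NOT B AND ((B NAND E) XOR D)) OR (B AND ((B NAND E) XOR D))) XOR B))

By XOR self-cancellation ((E XOR v) XOR v = E) then distribution ((E AND v) OR (E AND NOT v) = E):
= ((B NAND E) XOR D)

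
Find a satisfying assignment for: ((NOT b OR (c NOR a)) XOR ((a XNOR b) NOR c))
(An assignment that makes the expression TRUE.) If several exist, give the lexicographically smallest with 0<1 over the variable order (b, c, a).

b=0, c=0, a=0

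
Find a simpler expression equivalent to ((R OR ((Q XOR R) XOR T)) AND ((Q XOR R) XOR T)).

By absorption (E AND (E OR v) = E):
= ((Q XOR R) XOR T)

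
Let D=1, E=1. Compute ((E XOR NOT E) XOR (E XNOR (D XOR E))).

Substituting: ((1 XOR NOT 1) XOR (1 XNOR (1 XOR 1)))
= 1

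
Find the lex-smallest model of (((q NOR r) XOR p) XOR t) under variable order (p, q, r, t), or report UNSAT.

p=0, q=0, r=0, t=0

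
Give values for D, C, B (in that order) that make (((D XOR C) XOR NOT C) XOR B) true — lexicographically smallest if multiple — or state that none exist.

D=0, C=0, B=0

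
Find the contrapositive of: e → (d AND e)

Contrapositive: NOT (d AND e) → NOT e
Note: A statement and its contrapositive are logically equivalent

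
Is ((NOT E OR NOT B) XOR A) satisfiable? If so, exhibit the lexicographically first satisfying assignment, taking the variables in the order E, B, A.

E=0, B=0, A=0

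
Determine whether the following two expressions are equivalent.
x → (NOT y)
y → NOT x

Yes, Contrapositive is always equivalent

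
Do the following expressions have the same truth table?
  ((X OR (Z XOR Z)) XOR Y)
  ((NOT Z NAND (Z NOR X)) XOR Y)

No. Counterexample: with Z=1, Y=0, X=0, Expression 1 = 0 but Expression 2 = 1.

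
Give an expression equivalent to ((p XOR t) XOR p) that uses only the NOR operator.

((((((((p NOR t) NOR (p NOR t)) NOR ((p NOR t) NOR (p NOR t))) NOR ((((p NOR p) NOR (t NOR t)) NOR ((p NOR p) NOR (t NOR t))) NOR (((p NOR p) NOR (t NOR t)) NOR ((p NOR p) NOR (t NOR t))))) NOR p) NOR (((((p NOR t) NOR (p NOR t)) NOR ((p NOR t) NOR (p NOR t))) NOR ((((p NOR p) NOR (t NOR t)) NOR ((p NOR p) NOR (t NOR t))) NOR (((p NOR p) NOR (t NOR t)) NOR ((p NOR p) NOR (t NOR t))))) NOR p)) NOR ((((((p NOR t) NOR (p NOR t)) NOR ((p NOR t) NOR (p NOR t))) NOR ((((p NOR p) NOR (t NOR t)) NOR ((p NOR p) NOR (t NOR t))) NOR (((p NOR p) NOR (t NOR t)) NOR ((p NOR p) NOR (t NOR t))))) NOR p) NOR (((((p NOR t) NOR (p NOR t)) NOR ((p NOR t) NOR (p NOR t))) NOR ((((p NOR p) NOR (t NOR t)) NOR ((p NOR p) NOR (t NOR t))) NOR (((p NOR p) NOR (t NOR t)) NOR ((p NOR p) NOR (t NOR t))))) NOR p))) NOR ((((((((p NOR t) NOR (p NOR t)) NOR ((p NOR t) NOR (p NOR t))) NOR ((((p NOR p) NOR (t NOR t)) NOR ((p NOR p) NOR (t NOR t))) NOR (((p NOR p) NOR (t NOR t)) NOR ((p NOR p) NOR (t NOR t))))) NOR ((((p NOR t) NOR (p NOR t)) NOR ((p NOR t) NOR (p NOR t))) NOR ((((p NOR p) NOR (t NOR t)) NOR ((p NOR p) NOR (t NOR t))) NOR (((p NOR p) NOR (t NOR t)) NOR ((p NOR p) NOR (t NOR t)))))) NOR (p NOR p)) NOR ((((((p NOR t) NOR (p NOR t)) NOR ((p NOR t) NOR (p NOR t))) NOR ((((p NOR p) NOR (t NOR t)) NOR ((p NOR p) NOR (t NOR t))) NOR (((p NOR p) NOR (t NOR t)) NOR ((p NOR p) NOR (t NOR t))))) NOR ((((p NOR t) NOR (p NOR t)) NOR ((p NOR t) NOR (p NOR t))) NOR ((((p NOR p) NOR (t NOR t)) NOR ((p NOR p) NOR (t NOR t))) NOR (((p NOR p) NOR (t NOR t)) NOR ((p NOR p) NOR (t NOR t)))))) NOR (p NOR p))) NOR (((((((p NOR t) NOR (p NOR t)) NOR ((p NOR t) NOR (p NOR t))) NOR ((((p NOR p) NOR (t NOR t)) NOR ((p NOR p) NOR (t NOR t))) NOR (((p NOR p) NOR (t NOR t)) NOR ((p NOR p) NOR (t NOR t))))) NOR ((((p NOR t) NOR (p NOR t)) NOR ((p NOR t) NOR (p NOR t))) NOR ((((p NOR p) NOR (t NOR t)) NOR ((p NOR p) NOR (t NOR t))) NOR (((p NOR p) NOR (t NOR t)) NOR ((p NOR p) NOR (t NOR t)))))) NOR (p NOR p)) NOR ((((((p NOR t) NOR (p NOR t)) NOR ((p NOR t) NOR (p NOR t))) NOR ((((p NOR p) NOR (t NOR t)) NOR ((p NOR p) NOR (t NOR t))) NOR (((p NOR p) NOR (t NOR t)) NOR ((p NOR p) NOR (t NOR t))))) NOR ((((p NOR t) NOR (p NOR t)) NOR ((p NOR t) NOR (p NOR t))) NOR ((((p NOR p) NOR (t NOR t)) NOR ((p NOR p) NOR (t NOR t))) NOR (((p NOR p) NOR (t NOR t)) NOR ((p NOR p) NOR (t NOR t)))))) NOR (p NOR p)))))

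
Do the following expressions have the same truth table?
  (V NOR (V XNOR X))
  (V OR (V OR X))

No. Counterexample: with V=1, X=0, Expression 1 = 0 but Expression 2 = 1.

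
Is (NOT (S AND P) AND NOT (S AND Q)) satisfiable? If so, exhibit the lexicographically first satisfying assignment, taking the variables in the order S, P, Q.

S=0, P=0, Q=0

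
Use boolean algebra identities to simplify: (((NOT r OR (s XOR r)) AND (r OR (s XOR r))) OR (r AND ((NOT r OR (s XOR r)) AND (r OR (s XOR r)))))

By absorption (E OR (E AND v) = E) then distribution ((E OR v) AND (E OR NOT v) = E):
= (s XOR r)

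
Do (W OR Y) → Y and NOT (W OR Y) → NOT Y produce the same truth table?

No, Inverse is not equivalent to original (counterexample: Y=0, W=1)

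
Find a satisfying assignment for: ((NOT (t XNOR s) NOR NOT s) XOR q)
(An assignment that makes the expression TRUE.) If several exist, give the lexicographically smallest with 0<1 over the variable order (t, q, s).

t=0, q=1, s=0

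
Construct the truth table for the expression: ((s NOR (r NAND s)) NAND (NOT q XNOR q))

r | s | q | Output
------------------
0 | 0 | 0 | 1
0 | 0 | 1 | 1
0 | 1 | 0 | 1
0 | 1 | 1 | 1
1 | 0 | 0 | 1
1 | 0 | 1 | 1
1 | 1 | 0 | 1
1 | 1 | 1 | 1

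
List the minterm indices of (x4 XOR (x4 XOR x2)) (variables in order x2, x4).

Σm(2, 3) = (x2 AND NOT x4) OR (x2 AND x4)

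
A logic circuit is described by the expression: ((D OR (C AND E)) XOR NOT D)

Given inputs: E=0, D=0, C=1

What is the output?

Substituting: ((0 OR (1 AND 0)) XOR NOT 0)
= 1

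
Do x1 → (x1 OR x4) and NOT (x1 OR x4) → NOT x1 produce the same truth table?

Yes, Contrapositive is always equivalent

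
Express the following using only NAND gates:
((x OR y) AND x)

((((x NAND x) NAND (y NAND y)) NAND x) NAND (((x NAND x) NAND (y NAND y)) NAND x))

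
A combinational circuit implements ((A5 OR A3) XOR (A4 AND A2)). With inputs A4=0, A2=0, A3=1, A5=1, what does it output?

Substituting: ((1 OR 1) XOR (0 AND 0))
= 1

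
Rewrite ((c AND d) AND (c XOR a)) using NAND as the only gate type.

((((c NAND d) NAND (c NAND d)) NAND ((c NAND (c NAND a)) NAND (a NAND (c NAND a)))) NAND (((c NAND d) NAND (c NAND d)) NAND ((c NAND (c NAND a)) NAND (a NAND (c NAND a)))))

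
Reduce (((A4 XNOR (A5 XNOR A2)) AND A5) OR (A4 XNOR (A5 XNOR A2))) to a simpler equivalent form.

By absorption (E OR (E AND v) = E):
= (A4 XNOR (A5 XNOR A2))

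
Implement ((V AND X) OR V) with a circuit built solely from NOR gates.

((((V NOR V) NOR (X NOR X)) NOR V) NOR (((V NOR V) NOR (X NOR X)) NOR V))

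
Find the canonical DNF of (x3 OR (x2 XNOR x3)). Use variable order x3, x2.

(NOT x3 AND NOT x2) OR (x3 AND NOT x2) OR (x3 AND x2)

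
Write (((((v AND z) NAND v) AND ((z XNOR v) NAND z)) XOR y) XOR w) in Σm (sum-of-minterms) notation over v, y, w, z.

Σm(0, 1, 6, 7, 8, 11, 13, 14) = (NOT v AND NOT y AND NOT w AND NOT z) OR (NOT v AND NOT y AND NOT w AND z) OR (NOT v AND y AND w AND NOT z) OR (NOT v AND y AND w AND z) OR (v AND NOT y AND NOT w AND NOT z) OR (v AND NOT y AND w AND z) OR (v AND y AND NOT w AND z) OR (v AND y AND w AND NOT z)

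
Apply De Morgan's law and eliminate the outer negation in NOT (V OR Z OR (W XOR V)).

NOT V AND NOT Z AND NOT (W XOR V)
De Morgan's: NOT(OR of terms) = AND of negations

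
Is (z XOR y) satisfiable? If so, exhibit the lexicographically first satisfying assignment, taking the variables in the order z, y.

z=0, y=1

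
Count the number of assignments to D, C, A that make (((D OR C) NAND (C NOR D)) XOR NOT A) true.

Satisfying assignments: (0,0,1), (0,1,1), (1,0,1), (1,1,1)
Count: 4 out of 8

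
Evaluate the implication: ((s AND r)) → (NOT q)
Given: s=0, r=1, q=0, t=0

Antecedent ((s AND r)) = 0; consequent (NOT q) = 1.
0 → 1 = 1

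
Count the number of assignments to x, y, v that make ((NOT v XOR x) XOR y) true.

Satisfying assignments: (0,0,0), (0,1,1), (1,0,1), (1,1,0)
Count: 4 out of 8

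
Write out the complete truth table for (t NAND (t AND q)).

q | t | Output
--------------
0 | 0 | 1
0 | 1 | 1
1 | 0 | 1
1 | 1 | 0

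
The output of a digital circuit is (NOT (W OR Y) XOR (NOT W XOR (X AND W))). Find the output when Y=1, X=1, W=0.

Substituting: (NOT (0 OR 1) XOR (NOT 0 XOR (1 AND 0)))
= 1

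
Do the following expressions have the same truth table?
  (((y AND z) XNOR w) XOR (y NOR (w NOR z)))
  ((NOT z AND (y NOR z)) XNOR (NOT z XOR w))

No. Counterexample: with y=0, w=0, z=1, Expression 1 = 0 but Expression 2 = 1.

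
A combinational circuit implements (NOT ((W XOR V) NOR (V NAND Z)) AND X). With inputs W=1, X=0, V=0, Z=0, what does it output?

Substituting: (NOT ((1 XOR 0) NOR (0 NAND 0)) AND 0)
= 0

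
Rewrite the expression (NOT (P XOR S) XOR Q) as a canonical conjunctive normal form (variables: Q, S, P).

(Q OR S OR NOT P) AND (Q OR NOT S OR P) AND (NOT Q OR S OR P) AND (NOT Q OR NOT S OR NOT P)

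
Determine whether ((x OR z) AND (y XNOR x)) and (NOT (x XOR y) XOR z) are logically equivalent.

No. Counterexample: with z=0, y=0, x=0, Expression 1 = 0 but Expression 2 = 1.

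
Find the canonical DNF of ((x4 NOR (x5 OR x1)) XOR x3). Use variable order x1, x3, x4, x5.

(NOT x1 AND NOT x3 AND NOT x4 AND NOT x5) OR (NOT x1 AND x3 AND NOT x4 AND x5) OR (NOT x1 AND x3 AND x4 AND NOT x5) OR (NOT x1 AND x3 AND x4 AND x5) OR (x1 AND x3 AND NOT x4 AND NOT x5) OR (x1 AND x3 AND NOT x4 AND x5) OR (x1 AND x3 AND x4 AND NOT x5) OR (x1 AND x3 AND x4 AND x5)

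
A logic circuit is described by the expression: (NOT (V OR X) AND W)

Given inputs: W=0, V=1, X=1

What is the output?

Substituting: (NOT (1 OR 1) AND 0)
= 0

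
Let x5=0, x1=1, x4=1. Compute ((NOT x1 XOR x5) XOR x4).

Substituting: ((NOT 1 XOR 0) XOR 1)
= 1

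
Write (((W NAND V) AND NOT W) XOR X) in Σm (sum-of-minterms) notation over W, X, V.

Σm(0, 1, 6, 7) = (NOT W AND NOT X AND NOT V) OR (NOT W AND NOT X AND V) OR (W AND X AND NOT V) OR (W AND X AND V)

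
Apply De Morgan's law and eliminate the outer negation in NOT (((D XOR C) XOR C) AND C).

NOT ((D XOR C) XOR C) OR NOT C
De Morgan's: NOT(AND of terms) = OR of negations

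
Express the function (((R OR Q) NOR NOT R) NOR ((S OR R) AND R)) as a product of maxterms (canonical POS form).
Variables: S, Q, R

ΠM(1, 3, 5, 7) = (S OR Q OR NOT R) AND (S OR NOT Q OR NOT R) AND (NOT S OR Q OR NOT R) AND (NOT S OR NOT Q OR NOT R)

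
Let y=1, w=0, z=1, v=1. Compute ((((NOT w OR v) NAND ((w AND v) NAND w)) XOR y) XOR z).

Substituting: ((((NOT 0 OR 1) NAND ((0 AND 1) NAND 0)) XOR 1) XOR 1)
= 0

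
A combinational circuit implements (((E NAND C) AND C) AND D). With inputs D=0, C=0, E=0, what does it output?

Substituting: (((0 NAND 0) AND 0) AND 0)
= 0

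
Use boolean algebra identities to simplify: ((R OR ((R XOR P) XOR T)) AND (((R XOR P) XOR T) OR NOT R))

By distribution ((E OR v) AND (E OR NOT v) = E):
= ((R XOR P) XOR T)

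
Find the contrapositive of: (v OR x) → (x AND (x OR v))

Contrapositive: NOT (x AND (x OR v)) → NOT (v OR x)
Note: A statement and its contrapositive are logically equivalent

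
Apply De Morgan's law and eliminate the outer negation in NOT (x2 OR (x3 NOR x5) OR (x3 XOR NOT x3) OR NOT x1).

NOT x2 AND NOT (x3 NOR x5) AND NOT (x3 XOR NOT x3) AND x1
De Morgan's: NOT(OR of terms) = AND of negations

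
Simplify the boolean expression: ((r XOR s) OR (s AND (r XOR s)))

By absorption (E OR (E AND v) = E):
= (r XOR s)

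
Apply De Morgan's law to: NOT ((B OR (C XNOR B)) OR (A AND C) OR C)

NOT (B OR (C XNOR B)) AND NOT (A AND C) AND NOT C
De Morgan's: NOT(OR of terms) = AND of negations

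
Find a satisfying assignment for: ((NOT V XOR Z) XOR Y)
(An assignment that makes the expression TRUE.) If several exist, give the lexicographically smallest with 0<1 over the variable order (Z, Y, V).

Z=0, Y=0, V=0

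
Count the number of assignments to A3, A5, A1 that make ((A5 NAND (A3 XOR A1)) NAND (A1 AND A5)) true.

Satisfying assignments: (0,0,0), (0,0,1), (0,1,0), (0,1,1), (1,0,0), (1,0,1), (1,1,0)
Count: 7 out of 8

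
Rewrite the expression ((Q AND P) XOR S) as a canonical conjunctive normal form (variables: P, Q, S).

(P OR Q OR S) AND (P OR NOT Q OR S) AND (NOT P OR Q OR S) AND (NOT P OR NOT Q OR NOT S)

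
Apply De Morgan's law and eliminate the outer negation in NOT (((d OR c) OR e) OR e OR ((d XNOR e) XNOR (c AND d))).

NOT ((d OR c) OR e) AND NOT e AND NOT ((d XNOR e) XNOR (c AND d))
De Morgan's: NOT(OR of terms) = AND of negations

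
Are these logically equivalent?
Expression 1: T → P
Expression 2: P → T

No, Converse is not equivalent to original (counterexample: T=0, P=1)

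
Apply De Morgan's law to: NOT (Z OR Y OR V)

NOT Z AND NOT Y AND NOT V
De Morgan's: NOT(OR of terms) = AND of negations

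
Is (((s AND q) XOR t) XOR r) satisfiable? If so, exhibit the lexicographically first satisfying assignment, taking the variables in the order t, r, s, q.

t=0, r=0, s=1, q=1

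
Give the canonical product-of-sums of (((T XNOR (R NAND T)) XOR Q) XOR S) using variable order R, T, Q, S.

ΠM(0, 3, 5, 6, 8, 11, 12, 15) = (R OR T OR Q OR S) AND (R OR T OR NOT Q OR NOT S) AND (R OR NOT T OR Q OR NOT S) AND (R OR NOT T OR NOT Q OR S) AND (NOT R OR T OR Q OR S) AND (NOT R OR T OR NOT Q OR NOT S) AND (NOT R OR NOT T OR Q OR S) AND (NOT R OR NOT T OR NOT Q OR NOT S)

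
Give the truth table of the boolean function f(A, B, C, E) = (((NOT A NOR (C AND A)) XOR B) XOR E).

A | B | C | E | Output
----------------------
0 | 0 | 0 | 0 | 0
0 | 0 | 0 | 1 | 1
0 | 0 | 1 | 0 | 0
0 | 0 | 1 | 1 | 1
0 | 1 | 0 | 0 | 1
0 | 1 | 0 | 1 | 0
0 | 1 | 1 | 0 | 1
0 | 1 | 1 | 1 | 0
1 | 0 | 0 | 0 | 1
1 | 0 | 0 | 1 | 0
1 | 0 | 1 | 0 | 0
1 | 0 | 1 | 1 | 1
1 | 1 | 0 | 0 | 0
1 | 1 | 0 | 1 | 1
1 | 1 | 1 | 0 | 1
1 | 1 | 1 | 1 | 0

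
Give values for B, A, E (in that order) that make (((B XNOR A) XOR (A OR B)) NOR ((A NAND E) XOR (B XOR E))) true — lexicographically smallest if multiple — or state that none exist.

B=1, A=1, E=0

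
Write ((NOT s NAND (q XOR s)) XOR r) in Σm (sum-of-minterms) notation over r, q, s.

Σm(0, 1, 3, 6) = (NOT r AND NOT q AND NOT s) OR (NOT r AND NOT q AND s) OR (NOT r AND q AND s) OR (r AND q AND NOT s)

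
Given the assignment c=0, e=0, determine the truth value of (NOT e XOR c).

Substituting: (NOT 0 XOR 0)
= 1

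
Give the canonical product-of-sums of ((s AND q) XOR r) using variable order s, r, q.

ΠM(0, 1, 4, 7) = (s OR r OR q) AND (s OR r OR NOT q) AND (NOT s OR r OR q) AND (NOT s OR NOT r OR NOT q)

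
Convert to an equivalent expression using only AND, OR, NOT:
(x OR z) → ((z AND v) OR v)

NOT (x OR z) OR ((z AND v) OR v)
(Implication elimination: A → B = NOT A OR B)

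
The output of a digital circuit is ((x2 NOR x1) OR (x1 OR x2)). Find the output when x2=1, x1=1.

Substituting: ((1 NOR 1) OR (1 OR 1))
= 1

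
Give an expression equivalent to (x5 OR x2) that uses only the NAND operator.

((x5 NAND x5) NAND (x2 NAND x2))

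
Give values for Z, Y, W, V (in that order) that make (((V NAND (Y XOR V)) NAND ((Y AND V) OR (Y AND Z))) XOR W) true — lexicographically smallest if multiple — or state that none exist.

Z=0, Y=0, W=0, V=0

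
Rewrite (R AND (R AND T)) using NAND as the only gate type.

((R NAND ((R NAND T) NAND (R NAND T))) NAND (R NAND ((R NAND T) NAND (R NAND T))))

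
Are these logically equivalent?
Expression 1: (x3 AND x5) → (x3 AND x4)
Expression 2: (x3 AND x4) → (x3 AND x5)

No, Converse is not equivalent to original (counterexample: x5=0, x3=1, x4=1)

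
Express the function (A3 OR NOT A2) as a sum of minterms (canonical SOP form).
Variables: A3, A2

Σm(0, 2, 3) = (NOT A3 AND NOT A2) OR (A3 AND NOT A2) OR (A3 AND A2)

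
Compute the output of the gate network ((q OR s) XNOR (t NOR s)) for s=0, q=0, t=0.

Substituting: ((0 OR 0) XNOR (0 NOR 0))
= 0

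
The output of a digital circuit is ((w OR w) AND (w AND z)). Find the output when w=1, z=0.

Substituting: ((1 OR 1) AND (1 AND 0))
= 0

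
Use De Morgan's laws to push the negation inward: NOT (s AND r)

NOT s OR NOT r
De Morgan's: NOT(AND of terms) = OR of negations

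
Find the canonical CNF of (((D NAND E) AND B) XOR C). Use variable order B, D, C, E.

(B OR D OR C OR E) AND (B OR D OR C OR NOT E) AND (B OR NOT D OR C OR E) AND (B OR NOT D OR C OR NOT E) AND (NOT B OR D OR NOT C OR E) AND (NOT B OR D OR NOT C OR NOT E) AND (NOT B OR NOT D OR C OR NOT E) AND (NOT B OR NOT D OR NOT C OR E)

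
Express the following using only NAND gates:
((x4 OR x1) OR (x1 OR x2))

((((x4 NAND x4) NAND (x1 NAND x1)) NAND ((x4 NAND x4) NAND (x1 NAND x1))) NAND (((x1 NAND x1) NAND (x2 NAND x2)) NAND ((x1 NAND x1) NAND (x2 NAND x2))))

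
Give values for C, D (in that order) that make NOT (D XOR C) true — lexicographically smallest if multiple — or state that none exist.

C=0, D=0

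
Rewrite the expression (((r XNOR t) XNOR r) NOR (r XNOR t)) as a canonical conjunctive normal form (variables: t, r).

(t OR r) AND (NOT t OR r) AND (NOT t OR NOT r)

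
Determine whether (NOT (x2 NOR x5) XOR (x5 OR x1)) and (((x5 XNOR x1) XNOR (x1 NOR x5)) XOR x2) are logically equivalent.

No. Counterexample: with x2=0, x1=0, x5=0, Expression 1 = 0 but Expression 2 = 1.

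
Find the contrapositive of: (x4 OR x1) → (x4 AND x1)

Contrapositive: NOT (x4 AND x1) → NOT (x4 OR x1)
Note: A statement and its contrapositive are logically equivalent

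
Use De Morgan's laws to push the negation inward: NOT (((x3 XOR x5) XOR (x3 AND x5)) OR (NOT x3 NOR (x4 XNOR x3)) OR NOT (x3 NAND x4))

NOT ((x3 XOR x5) XOR (x3 AND x5)) AND NOT (NOT x3 NOR (x4 XNOR x3)) AND (x3 NAND x4)
De Morgan's: NOT(OR of terms) = AND of negations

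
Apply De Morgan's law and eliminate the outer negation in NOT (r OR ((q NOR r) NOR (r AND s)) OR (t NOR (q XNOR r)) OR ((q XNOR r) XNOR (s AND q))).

NOT r AND NOT ((q NOR r) NOR (r AND s)) AND NOT (t NOR (q XNOR r)) AND NOT ((q XNOR r) XNOR (s AND q))
De Morgan's: NOT(OR of terms) = AND of negations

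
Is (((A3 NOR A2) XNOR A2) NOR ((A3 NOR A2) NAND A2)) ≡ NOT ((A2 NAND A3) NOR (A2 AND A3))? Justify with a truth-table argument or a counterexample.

No. Counterexample: with A2=0, A3=0, Expression 1 = 0 but Expression 2 = 1.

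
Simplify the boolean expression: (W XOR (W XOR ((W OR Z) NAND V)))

By XOR self-cancellation ((E XOR v) XOR v = E):
= ((W OR Z) NAND V)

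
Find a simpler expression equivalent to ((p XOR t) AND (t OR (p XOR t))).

By absorption (E AND (E OR v) = E):
= (p XOR t)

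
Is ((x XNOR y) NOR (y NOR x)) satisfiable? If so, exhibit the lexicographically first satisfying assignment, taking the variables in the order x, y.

x=0, y=1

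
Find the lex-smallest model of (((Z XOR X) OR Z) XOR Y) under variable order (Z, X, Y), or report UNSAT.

Z=0, X=0, Y=1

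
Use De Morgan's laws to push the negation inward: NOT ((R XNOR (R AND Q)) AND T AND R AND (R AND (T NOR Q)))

NOT (R XNOR (R AND Q)) OR NOT T OR NOT R OR NOT (R AND (T NOR Q))
De Morgan's: NOT(AND of terms) = OR of negations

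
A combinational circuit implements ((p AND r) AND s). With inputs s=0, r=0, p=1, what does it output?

Substituting: ((1 AND 0) AND 0)
= 0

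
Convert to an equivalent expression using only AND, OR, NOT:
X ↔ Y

(X AND Y) OR (NOT X AND NOT Y)
(Biconditional = both true or both false)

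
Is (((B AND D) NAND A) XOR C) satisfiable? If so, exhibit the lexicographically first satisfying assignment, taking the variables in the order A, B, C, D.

A=0, B=0, C=0, D=0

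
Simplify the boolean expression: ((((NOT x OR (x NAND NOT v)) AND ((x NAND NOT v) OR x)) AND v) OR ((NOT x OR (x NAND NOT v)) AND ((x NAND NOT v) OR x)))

By absorption (E OR (E AND v) = E) then distribution ((E OR v) AND (E OR NOT v) = E):
= (x NAND NOT v)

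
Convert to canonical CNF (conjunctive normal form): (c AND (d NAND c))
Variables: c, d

(c OR d) AND (c OR NOT d) AND (NOT c OR NOT d)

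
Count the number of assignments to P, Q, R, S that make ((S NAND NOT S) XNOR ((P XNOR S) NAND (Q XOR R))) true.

Satisfying assignments: (0,0,0,0), (0,0,0,1), (0,0,1,1), (0,1,0,1), (0,1,1,0), (0,1,1,1), (1,0,0,0), (1,0,0,1), (1,0,1,0), (1,1,0,0), (1,1,1,0), (1,1,1,1)
Count: 12 out of 16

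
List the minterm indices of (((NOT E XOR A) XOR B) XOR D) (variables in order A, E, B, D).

Σm(0, 3, 5, 6, 9, 10, 12, 15) = (NOT A AND NOT E AND NOT B AND NOT D) OR (NOT A AND NOT E AND B AND D) OR (NOT A AND E AND NOT B AND D) OR (NOT A AND E AND B AND NOT D) OR (A AND NOT E AND NOT B AND D) OR (A AND NOT E AND B AND NOT D) OR (A AND E AND NOT B AND NOT D) OR (A AND E AND B AND D)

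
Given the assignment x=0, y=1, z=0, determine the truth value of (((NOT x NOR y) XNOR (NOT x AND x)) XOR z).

Substituting: (((NOT 0 NOR 1) XNOR (NOT 0 AND 0)) XOR 0)
= 1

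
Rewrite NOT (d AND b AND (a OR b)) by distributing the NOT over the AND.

NOT d OR NOT b OR NOT (a OR b)
De Morgan's: NOT(AND of terms) = OR of negations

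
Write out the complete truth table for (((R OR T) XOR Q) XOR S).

Q | R | S | T | Output
----------------------
0 | 0 | 0 | 0 | 0
0 | 0 | 0 | 1 | 1
0 | 0 | 1 | 0 | 1
0 | 0 | 1 | 1 | 0
0 | 1 | 0 | 0 | 1
0 | 1 | 0 | 1 | 1
0 | 1 | 1 | 0 | 0
0 | 1 | 1 | 1 | 0
1 | 0 | 0 | 0 | 1
1 | 0 | 0 | 1 | 0
1 | 0 | 1 | 0 | 0
1 | 0 | 1 | 1 | 1
1 | 1 | 0 | 0 | 0
1 | 1 | 0 | 1 | 0
1 | 1 | 1 | 0 | 1
1 | 1 | 1 | 1 | 1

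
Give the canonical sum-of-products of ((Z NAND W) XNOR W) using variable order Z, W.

Σm(1) = (NOT Z AND W)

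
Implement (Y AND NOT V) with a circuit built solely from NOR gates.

((Y NOR Y) NOR ((V NOR V) NOR (V NOR V)))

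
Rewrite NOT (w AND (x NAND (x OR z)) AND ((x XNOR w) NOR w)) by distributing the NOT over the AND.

NOT w OR NOT (x NAND (x OR z)) OR NOT ((x XNOR w) NOR w)
De Morgan's: NOT(AND of terms) = OR of negations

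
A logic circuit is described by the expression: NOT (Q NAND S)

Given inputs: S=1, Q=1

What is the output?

Substituting: NOT (1 NAND 1)
= 1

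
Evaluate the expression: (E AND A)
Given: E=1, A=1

Substituting: (1 AND 1)
= 1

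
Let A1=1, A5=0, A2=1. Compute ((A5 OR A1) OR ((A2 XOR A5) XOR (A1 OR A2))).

Substituting: ((0 OR 1) OR ((1 XOR 0) XOR (1 OR 1)))
= 1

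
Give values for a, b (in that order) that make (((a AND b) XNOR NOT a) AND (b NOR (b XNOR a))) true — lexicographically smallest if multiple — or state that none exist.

a=1, b=0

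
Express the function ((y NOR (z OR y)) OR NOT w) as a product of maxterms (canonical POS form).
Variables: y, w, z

ΠM(3, 6, 7) = (y OR NOT w OR NOT z) AND (NOT y OR NOT w OR z) AND (NOT y OR NOT w OR NOT z)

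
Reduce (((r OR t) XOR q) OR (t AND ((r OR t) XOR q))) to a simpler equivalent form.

By absorption (E OR (E AND v) = E):
= ((r OR t) XOR q)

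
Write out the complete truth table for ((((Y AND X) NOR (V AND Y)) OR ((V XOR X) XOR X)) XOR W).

V | X | Y | W | Output
----------------------
0 | 0 | 0 | 0 | 1
0 | 0 | 0 | 1 | 0
0 | 0 | 1 | 0 | 1
0 | 0 | 1 | 1 | 0
0 | 1 | 0 | 0 | 1
0 | 1 | 0 | 1 | 0
0 | 1 | 1 | 0 | 0
0 | 1 | 1 | 1 | 1
1 | 0 | 0 | 0 | 1
1 | 0 | 0 | 1 | 0
1 | 0 | 1 | 0 | 1
1 | 0 | 1 | 1 | 0
1 | 1 | 0 | 0 | 1
1 | 1 | 0 | 1 | 0
1 | 1 | 1 | 0 | 1
1 | 1 | 1 | 1 | 0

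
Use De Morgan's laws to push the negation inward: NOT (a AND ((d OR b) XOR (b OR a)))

NOT a OR NOT ((d OR b) XOR (b OR a))
De Morgan's: NOT(AND of terms) = OR of negations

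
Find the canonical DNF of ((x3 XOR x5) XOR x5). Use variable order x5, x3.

(NOT x5 AND x3) OR (x5 AND x3)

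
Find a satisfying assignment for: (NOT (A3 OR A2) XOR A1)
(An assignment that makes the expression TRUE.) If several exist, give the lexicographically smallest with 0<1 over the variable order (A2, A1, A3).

A2=0, A1=0, A3=0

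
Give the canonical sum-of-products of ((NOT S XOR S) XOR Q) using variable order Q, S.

Σm(0, 1) = (NOT Q AND NOT S) OR (NOT Q AND S)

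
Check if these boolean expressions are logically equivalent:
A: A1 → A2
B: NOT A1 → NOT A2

No, Inverse is not equivalent to original (counterexample: A2=0, A1=1)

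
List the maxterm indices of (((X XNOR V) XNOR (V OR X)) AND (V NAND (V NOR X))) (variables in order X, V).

ΠM(0, 1, 2) = (X OR V) AND (X OR NOT V) AND (NOT X OR V)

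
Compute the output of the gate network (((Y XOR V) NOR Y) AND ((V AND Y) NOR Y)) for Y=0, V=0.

Substituting: (((0 XOR 0) NOR 0) AND ((0 AND 0) NOR 0))
= 1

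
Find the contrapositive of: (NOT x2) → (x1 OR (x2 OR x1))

Contrapositive: NOT (x1 OR (x2 OR x1)) → x2
Note: A statement and its contrapositive are logically equivalent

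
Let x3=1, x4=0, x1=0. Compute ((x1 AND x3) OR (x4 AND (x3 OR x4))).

Substituting: ((0 AND 1) OR (0 AND (1 OR 0)))
= 0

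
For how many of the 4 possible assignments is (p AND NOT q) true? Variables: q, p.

Satisfying assignments: (0,1)
Count: 1 out of 4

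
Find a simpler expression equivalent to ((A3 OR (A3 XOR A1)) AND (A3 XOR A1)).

By absorption (E AND (E OR v) = E):
= (A3 XOR A1)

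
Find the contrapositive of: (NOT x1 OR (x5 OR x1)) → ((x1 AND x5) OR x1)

Contrapositive: NOT ((x1 AND x5) OR x1) → NOT (NOT x1 OR (x5 OR x1))
Note: A statement and its contrapositive are logically equivalent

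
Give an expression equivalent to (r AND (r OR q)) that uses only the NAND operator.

((r NAND ((r NAND r) NAND (q NAND q))) NAND (r NAND ((r NAND r) NAND (q NAND q))))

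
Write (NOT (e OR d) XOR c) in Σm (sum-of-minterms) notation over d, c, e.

Σm(0, 3, 6, 7) = (NOT d AND NOT c AND NOT e) OR (NOT d AND c AND e) OR (d AND c AND NOT e) OR (d AND c AND e)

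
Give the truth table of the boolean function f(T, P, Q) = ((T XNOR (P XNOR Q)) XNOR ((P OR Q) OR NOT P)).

T | P | Q | Output
------------------
0 | 0 | 0 | 0
0 | 0 | 1 | 1
0 | 1 | 0 | 1
0 | 1 | 1 | 0
1 | 0 | 0 | 1
1 | 0 | 1 | 0
1 | 1 | 0 | 0
1 | 1 | 1 | 1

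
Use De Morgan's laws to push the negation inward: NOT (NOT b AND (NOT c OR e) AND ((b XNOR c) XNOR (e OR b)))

b OR NOT (NOT c OR e) OR NOT ((b XNOR c) XNOR (e OR b))
De Morgan's: NOT(AND of terms) = OR of negations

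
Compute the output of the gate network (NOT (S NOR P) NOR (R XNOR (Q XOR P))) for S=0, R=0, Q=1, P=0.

Substituting: (NOT (0 NOR 0) NOR (0 XNOR (1 XOR 0)))
= 1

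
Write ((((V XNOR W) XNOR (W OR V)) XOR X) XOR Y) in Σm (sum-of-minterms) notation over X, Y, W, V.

Σm(3, 4, 5, 6, 8, 9, 10, 15) = (NOT X AND NOT Y AND W AND V) OR (NOT X AND Y AND NOT W AND NOT V) OR (NOT X AND Y AND NOT W AND V) OR (NOT X AND Y AND W AND NOT V) OR (X AND NOT Y AND NOT W AND NOT V) OR (X AND NOT Y AND NOT W AND V) OR (X AND NOT Y AND W AND NOT V) OR (X AND Y AND W AND V)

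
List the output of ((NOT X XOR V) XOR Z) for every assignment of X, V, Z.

X | V | Z | Output
------------------
0 | 0 | 0 | 1
0 | 0 | 1 | 0
0 | 1 | 0 | 0
0 | 1 | 1 | 1
1 | 0 | 0 | 0
1 | 0 | 1 | 1
1 | 1 | 0 | 1
1 | 1 | 1 | 0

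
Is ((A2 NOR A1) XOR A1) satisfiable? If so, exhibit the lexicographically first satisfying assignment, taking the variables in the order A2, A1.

A2=0, A1=0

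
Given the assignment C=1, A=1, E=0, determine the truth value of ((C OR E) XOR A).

Substituting: ((1 OR 0) XOR 1)
= 0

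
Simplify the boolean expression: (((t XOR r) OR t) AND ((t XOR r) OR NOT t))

By distribution ((E OR v) AND (E OR NOT v) = E):
= (t XOR r)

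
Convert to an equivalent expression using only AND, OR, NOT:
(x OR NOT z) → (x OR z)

NOT (x OR NOT z) OR (x OR z)
(Implication elimination: A → B = NOT A OR B)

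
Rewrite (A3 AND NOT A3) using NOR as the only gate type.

((A3 NOR A3) NOR ((A3 NOR A3) NOR (A3 NOR A3)))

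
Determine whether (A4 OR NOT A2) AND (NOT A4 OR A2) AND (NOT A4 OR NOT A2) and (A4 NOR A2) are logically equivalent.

Yes, they are equivalent — the two output columns agree on all 4 assignments:
A4 | A2 | Expression 1 | Expression 2
-------------------------------------
0 | 0 | 1 | 1
0 | 1 | 0 | 0
1 | 0 | 0 | 0
1 | 1 | 0 | 0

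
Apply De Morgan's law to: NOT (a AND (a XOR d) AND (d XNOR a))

NOT a OR NOT (a XOR d) OR NOT (d XNOR a)
De Morgan's: NOT(AND of terms) = OR of negations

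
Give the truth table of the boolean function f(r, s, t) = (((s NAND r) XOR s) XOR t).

r | s | t | Output
------------------
0 | 0 | 0 | 1
0 | 0 | 1 | 0
0 | 1 | 0 | 0
0 | 1 | 1 | 1
1 | 0 | 0 | 1
1 | 0 | 1 | 0
1 | 1 | 0 | 1
1 | 1 | 1 | 0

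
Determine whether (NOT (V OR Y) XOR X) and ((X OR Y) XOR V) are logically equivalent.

No. Counterexample: with V=0, Y=0, X=0, Expression 1 = 1 but Expression 2 = 0.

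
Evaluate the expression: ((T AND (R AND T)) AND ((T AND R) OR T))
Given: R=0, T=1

Substituting: ((1 AND (0 AND 1)) AND ((1 AND 0) OR 1))
= 0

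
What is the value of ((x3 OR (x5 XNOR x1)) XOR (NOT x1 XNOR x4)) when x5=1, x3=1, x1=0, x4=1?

Substituting: ((1 OR (1 XNOR 0)) XOR (NOT 0 XNOR 1))
= 0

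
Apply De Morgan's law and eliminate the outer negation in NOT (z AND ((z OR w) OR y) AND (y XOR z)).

NOT z OR NOT ((z OR w) OR y) OR NOT (y XOR z)
De Morgan's: NOT(AND of terms) = OR of negations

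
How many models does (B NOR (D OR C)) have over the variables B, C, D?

Satisfying assignments: (0,0,0)
Count: 1 out of 8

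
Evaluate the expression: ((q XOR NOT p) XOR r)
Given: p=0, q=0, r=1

Substituting: ((0 XOR NOT 0) XOR 1)
= 0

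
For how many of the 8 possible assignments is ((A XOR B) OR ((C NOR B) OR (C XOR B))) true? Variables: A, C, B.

Satisfying assignments: (0,0,0), (0,0,1), (0,1,0), (0,1,1), (1,0,0), (1,0,1), (1,1,0)
Count: 7 out of 8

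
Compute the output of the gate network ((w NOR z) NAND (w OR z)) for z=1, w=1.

Substituting: ((1 NOR 1) NAND (1 OR 1))
= 1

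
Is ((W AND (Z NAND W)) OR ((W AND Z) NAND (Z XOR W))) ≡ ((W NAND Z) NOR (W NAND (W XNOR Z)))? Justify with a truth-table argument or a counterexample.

No. Counterexample: with W=0, Z=0, Expression 1 = 1 but Expression 2 = 0.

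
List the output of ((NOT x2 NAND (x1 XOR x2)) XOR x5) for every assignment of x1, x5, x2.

x1 | x5 | x2 | Output
---------------------
0 | 0 | 0 | 1
0 | 0 | 1 | 1
0 | 1 | 0 | 0
0 | 1 | 1 | 0
1 | 0 | 0 | 0
1 | 0 | 1 | 1
1 | 1 | 0 | 1
1 | 1 | 1 | 0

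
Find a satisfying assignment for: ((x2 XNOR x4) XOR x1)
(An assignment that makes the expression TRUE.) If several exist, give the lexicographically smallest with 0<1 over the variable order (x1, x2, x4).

x1=0, x2=0, x4=0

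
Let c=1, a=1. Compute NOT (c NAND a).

Substituting: NOT (1 NAND 1)
= 1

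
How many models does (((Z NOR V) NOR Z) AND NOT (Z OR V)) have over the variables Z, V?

No assignment satisfies the expression.
Count: 0 out of 4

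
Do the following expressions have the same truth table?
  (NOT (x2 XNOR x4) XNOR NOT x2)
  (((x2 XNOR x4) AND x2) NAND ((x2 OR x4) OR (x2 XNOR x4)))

No. Counterexample: with x2=0, x4=0, Expression 1 = 0 but Expression 2 = 1.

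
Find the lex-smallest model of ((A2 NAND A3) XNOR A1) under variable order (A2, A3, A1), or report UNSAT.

A2=0, A3=0, A1=1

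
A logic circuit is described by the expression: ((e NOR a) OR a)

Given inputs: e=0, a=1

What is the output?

Substituting: ((0 NOR 1) OR 1)
= 1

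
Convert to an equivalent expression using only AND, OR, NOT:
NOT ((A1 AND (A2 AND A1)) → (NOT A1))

(A1 AND (A2 AND A1)) AND A1
(Negated implication: NOT(A → B) = A AND NOT B)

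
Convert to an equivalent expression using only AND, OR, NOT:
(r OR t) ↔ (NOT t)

((r OR t) AND (NOT t)) OR (NOT (r OR t) AND t)
(Biconditional = both true or both false)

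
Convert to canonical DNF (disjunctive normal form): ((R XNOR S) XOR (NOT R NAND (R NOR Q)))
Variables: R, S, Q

(NOT R AND NOT S AND NOT Q) OR (NOT R AND S AND Q) OR (R AND NOT S AND NOT Q) OR (R AND NOT S AND Q)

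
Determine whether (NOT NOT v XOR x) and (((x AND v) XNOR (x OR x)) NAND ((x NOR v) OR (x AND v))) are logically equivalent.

Yes, they are equivalent — the two output columns agree on all 4 assignments:
v | x | Expression 1 | Expression 2
-----------------------------------
0 | 0 | 0 | 0
0 | 1 | 1 | 1
1 | 0 | 1 | 1
1 | 1 | 0 | 0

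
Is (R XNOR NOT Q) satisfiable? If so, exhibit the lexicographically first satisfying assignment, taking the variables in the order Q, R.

Q=0, R=1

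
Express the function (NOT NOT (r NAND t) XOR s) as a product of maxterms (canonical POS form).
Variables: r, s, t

ΠM(2, 3, 5, 6) = (r OR NOT s OR t) AND (r OR NOT s OR NOT t) AND (NOT r OR s OR NOT t) AND (NOT r OR NOT s OR t)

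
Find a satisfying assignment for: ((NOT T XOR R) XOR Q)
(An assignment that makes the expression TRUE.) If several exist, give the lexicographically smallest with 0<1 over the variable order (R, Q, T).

R=0, Q=0, T=0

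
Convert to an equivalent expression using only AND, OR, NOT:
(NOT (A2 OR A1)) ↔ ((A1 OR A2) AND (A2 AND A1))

((NOT (A2 OR A1)) AND ((A1 OR A2) AND (A2 AND A1))) OR ((A2 OR A1) AND NOT ((A1 OR A2) AND (A2 AND A1)))
(Biconditional = both true or both false)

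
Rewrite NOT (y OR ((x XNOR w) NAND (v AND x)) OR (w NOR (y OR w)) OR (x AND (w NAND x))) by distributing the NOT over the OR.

NOT y AND NOT ((x XNOR w) NAND (v AND x)) AND NOT (w NOR (y OR w)) AND NOT (x AND (w NAND x))
De Morgan's: NOT(OR of terms) = AND of negations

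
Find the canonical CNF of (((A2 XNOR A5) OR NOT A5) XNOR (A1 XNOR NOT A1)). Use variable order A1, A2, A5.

(A1 OR A2 OR A5) AND (A1 OR NOT A2 OR A5) AND (A1 OR NOT A2 OR NOT A5) AND (NOT A1 OR A2 OR A5) AND (NOT A1 OR NOT A2 OR A5) AND (NOT A1 OR NOT A2 OR NOT A5)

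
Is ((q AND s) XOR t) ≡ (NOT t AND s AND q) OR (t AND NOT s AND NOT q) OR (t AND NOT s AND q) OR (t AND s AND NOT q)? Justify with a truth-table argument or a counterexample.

Yes, they are equivalent — the two output columns agree on all 8 assignments:
t | s | q | Expression 1 | Expression 2
---------------------------------------
0 | 0 | 0 | 0 | 0
0 | 0 | 1 | 0 | 0
0 | 1 | 0 | 0 | 0
0 | 1 | 1 | 1 | 1
1 | 0 | 0 | 1 | 1
1 | 0 | 1 | 1 | 1
1 | 1 | 0 | 1 | 1
1 | 1 | 1 | 0 | 0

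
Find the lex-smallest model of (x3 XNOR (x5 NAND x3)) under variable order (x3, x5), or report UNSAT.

x3=1, x5=0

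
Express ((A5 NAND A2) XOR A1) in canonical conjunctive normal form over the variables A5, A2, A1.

(A5 OR A2 OR NOT A1) AND (A5 OR NOT A2 OR NOT A1) AND (NOT A5 OR A2 OR NOT A1) AND (NOT A5 OR NOT A2 OR A1)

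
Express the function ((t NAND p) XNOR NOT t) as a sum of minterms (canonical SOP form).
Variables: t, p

Σm(0, 1, 3) = (NOT t AND NOT p) OR (NOT t AND p) OR (t AND p)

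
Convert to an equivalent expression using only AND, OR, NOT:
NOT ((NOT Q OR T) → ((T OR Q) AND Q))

(NOT Q OR T) AND NOT ((T OR Q) AND Q)
(Negated implication: NOT(A → B) = A AND NOT B)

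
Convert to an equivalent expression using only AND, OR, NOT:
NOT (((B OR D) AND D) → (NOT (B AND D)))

((B OR D) AND D) AND (B AND D)
(Negated implication: NOT(A → B) = A AND NOT B)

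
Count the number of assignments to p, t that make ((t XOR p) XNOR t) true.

Satisfying assignments: (0,0), (0,1)
Count: 2 out of 4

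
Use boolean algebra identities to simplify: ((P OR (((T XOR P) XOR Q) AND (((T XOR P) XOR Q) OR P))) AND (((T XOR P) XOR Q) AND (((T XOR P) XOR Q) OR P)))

By absorption (E AND (E OR v) = E) then absorption (E AND (E OR v) = E):
= ((T XOR P) XOR Q)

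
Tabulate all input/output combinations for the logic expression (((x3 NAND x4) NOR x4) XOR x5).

x3 | x4 | x5 | Output
---------------------
0 | 0 | 0 | 0
0 | 0 | 1 | 1
0 | 1 | 0 | 0
0 | 1 | 1 | 1
1 | 0 | 0 | 0
1 | 0 | 1 | 1
1 | 1 | 0 | 0
1 | 1 | 1 | 1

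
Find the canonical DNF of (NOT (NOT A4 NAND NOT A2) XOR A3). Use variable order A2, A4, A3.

(NOT A2 AND NOT A4 AND NOT A3) OR (NOT A2 AND A4 AND A3) OR (A2 AND NOT A4 AND A3) OR (A2 AND A4 AND A3)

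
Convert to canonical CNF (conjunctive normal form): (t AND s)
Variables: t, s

(t OR s) AND (t OR NOT s) AND (NOT t OR s)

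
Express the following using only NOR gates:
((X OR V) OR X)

((((X NOR V) NOR (X NOR V)) NOR X) NOR (((X NOR V) NOR (X NOR V)) NOR X))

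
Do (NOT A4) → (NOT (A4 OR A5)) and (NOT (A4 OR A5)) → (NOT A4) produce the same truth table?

No, Converse is not equivalent to original (counterexample: A4=0, A5=1)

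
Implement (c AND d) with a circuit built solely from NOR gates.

((c NOR c) NOR (d NOR d))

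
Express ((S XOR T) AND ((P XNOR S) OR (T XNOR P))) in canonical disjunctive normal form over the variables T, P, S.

(NOT T AND NOT P AND S) OR (NOT T AND P AND S) OR (T AND NOT P AND NOT S) OR (T AND P AND NOT S)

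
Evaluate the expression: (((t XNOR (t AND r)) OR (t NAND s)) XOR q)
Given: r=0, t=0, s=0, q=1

Substituting: (((0 XNOR (0 AND 0)) OR (0 NAND 0)) XOR 1)
= 0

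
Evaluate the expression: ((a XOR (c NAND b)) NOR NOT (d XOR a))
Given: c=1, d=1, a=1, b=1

Substituting: ((1 XOR (1 NAND 1)) NOR NOT (1 XOR 1))
= 0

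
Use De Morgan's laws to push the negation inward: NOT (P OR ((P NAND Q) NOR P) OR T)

NOT P AND NOT ((P NAND Q) NOR P) AND NOT T
De Morgan's: NOT(OR of terms) = AND of negations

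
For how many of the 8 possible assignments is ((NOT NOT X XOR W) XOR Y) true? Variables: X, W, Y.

Satisfying assignments: (0,0,1), (0,1,0), (1,0,0), (1,1,1)
Count: 4 out of 8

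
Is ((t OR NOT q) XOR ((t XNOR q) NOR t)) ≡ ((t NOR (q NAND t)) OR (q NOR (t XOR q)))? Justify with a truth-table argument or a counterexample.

No. Counterexample: with q=0, t=1, Expression 1 = 1 but Expression 2 = 0.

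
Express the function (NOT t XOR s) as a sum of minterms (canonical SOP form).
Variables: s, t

Σm(0, 3) = (NOT s AND NOT t) OR (s AND t)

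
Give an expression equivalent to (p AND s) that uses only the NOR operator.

((p NOR p) NOR (s NOR s))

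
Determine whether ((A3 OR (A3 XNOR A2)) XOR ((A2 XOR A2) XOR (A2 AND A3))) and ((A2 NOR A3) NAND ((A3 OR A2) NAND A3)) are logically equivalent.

No. Counterexample: with A3=0, A2=0, Expression 1 = 1 but Expression 2 = 0.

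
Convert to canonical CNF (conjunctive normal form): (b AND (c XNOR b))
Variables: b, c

(b OR c) AND (b OR NOT c) AND (NOT b OR c)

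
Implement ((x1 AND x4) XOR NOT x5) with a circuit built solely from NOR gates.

((((((x1 NOR x1) NOR (x4 NOR x4)) NOR (x5 NOR x5)) NOR (((x1 NOR x1) NOR (x4 NOR x4)) NOR (x5 NOR x5))) NOR ((((x1 NOR x1) NOR (x4 NOR x4)) NOR (x5 NOR x5)) NOR (((x1 NOR x1) NOR (x4 NOR x4)) NOR (x5 NOR x5)))) NOR ((((((x1 NOR x1) NOR (x4 NOR x4)) NOR ((x1 NOR x1) NOR (x4 NOR x4))) NOR ((x5 NOR x5) NOR (x5 NOR x5))) NOR ((((x1 NOR x1) NOR (x4 NOR x4)) NOR ((x1 NOR x1) NOR (x4 NOR x4))) NOR ((x5 NOR x5) NOR (x5 NOR x5)))) NOR (((((x1 NOR x1) NOR (x4 NOR x4)) NOR ((x1 NOR x1) NOR (x4 NOR x4))) NOR ((x5 NOR x5) NOR (x5 NOR x5))) NOR ((((x1 NOR x1) NOR (x4 NOR x4)) NOR ((x1 NOR x1) NOR (x4 NOR x4))) NOR ((x5 NOR x5) NOR (x5 NOR x5))))))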